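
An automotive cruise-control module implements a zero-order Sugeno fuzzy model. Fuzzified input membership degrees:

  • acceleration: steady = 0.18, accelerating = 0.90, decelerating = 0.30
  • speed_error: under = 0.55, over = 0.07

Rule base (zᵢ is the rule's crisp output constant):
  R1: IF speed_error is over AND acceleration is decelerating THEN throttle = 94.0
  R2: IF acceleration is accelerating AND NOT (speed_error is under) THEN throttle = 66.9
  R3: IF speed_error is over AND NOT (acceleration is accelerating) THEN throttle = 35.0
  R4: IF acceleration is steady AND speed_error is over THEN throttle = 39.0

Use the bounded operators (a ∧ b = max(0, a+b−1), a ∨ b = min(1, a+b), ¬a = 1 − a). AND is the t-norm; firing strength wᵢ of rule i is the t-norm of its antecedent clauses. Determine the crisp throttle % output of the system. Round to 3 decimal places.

R1 (z=94.0): over=0.07, decelerating=0.30; AND[max(0, a+b−1)] → w = 0.00
R2 (z=66.9): accelerating=0.90, ¬under=1−0.55=0.45; AND[max(0, a+b−1)] → w = 0.35
R3 (z=35.0): over=0.07, ¬accelerating=1−0.90=0.10; AND[max(0, a+b−1)] → w = 0.00
R4 (z=39.0): steady=0.18, over=0.07; AND[max(0, a+b−1)] → w = 0.00
Weighted average = (0.00·94.0 + 0.35·66.9 + 0.00·35.0 + 0.00·39.0) / (0.00 + 0.35 + 0.00 + 0.00)
  = 23.4150 / 0.3500 = 66.900

66.900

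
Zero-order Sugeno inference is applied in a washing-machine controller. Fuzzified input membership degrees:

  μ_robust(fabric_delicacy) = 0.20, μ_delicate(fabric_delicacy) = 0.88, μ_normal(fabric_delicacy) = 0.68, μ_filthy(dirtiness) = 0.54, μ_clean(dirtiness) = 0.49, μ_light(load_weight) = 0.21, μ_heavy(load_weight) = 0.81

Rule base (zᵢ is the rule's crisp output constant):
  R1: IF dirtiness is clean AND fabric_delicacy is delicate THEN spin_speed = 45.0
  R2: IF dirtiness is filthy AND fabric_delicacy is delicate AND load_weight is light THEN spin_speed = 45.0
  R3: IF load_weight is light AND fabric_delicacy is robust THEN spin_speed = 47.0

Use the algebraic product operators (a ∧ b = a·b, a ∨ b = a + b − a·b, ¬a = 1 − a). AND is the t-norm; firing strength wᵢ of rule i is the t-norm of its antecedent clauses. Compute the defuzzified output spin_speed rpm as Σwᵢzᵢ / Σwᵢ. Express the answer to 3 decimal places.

R1 (z=45.0): clean=0.49, delicate=0.88; AND[a·b] → w = 0.4312
R2 (z=45.0): filthy=0.54, delicate=0.88, light=0.21; AND[a·b] → w = 0.0998
R3 (z=47.0): light=0.21, robust=0.20; AND[a·b] → w = 0.0420
Weighted average = (0.4312·45.0 + 0.0998·45.0 + 0.0420·47.0) / (0.4312 + 0.0998 + 0.0420)
  = 25.8686 / 0.5730 = 45.147

45.147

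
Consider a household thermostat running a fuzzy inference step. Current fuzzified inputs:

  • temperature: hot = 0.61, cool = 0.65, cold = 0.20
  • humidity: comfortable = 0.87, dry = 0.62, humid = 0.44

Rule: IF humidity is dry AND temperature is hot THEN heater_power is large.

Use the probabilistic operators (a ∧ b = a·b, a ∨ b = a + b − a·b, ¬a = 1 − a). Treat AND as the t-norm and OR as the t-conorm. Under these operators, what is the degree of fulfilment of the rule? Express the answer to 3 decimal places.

firing strength: dry=0.62, hot=0.61; AND[a·b] → w = 0.3782

0.378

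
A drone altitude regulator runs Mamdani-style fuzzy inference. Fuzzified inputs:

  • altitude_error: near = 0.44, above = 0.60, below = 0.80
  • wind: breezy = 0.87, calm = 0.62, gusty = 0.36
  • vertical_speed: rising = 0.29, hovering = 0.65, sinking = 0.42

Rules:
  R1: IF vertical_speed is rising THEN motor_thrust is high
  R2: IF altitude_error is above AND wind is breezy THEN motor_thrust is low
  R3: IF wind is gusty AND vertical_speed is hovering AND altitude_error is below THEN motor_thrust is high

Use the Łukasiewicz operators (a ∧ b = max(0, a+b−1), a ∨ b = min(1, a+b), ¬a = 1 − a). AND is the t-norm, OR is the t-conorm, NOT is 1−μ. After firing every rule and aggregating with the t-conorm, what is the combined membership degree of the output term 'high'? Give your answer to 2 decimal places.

0.29

R1: rising=0.29 → w = 0.29
R2: above=0.60, breezy=0.87; AND[max(0, a+b−1)] → w = 0.47
R3: gusty=0.36, hovering=0.65, below=0.80; AND[max(0, a+b−1)] → w = 0.00
Rules with consequent 'high': {R1, R3} → strengths 0.29, 0.00
Aggregate via t-conorm [min(1, a+b)]: 0.29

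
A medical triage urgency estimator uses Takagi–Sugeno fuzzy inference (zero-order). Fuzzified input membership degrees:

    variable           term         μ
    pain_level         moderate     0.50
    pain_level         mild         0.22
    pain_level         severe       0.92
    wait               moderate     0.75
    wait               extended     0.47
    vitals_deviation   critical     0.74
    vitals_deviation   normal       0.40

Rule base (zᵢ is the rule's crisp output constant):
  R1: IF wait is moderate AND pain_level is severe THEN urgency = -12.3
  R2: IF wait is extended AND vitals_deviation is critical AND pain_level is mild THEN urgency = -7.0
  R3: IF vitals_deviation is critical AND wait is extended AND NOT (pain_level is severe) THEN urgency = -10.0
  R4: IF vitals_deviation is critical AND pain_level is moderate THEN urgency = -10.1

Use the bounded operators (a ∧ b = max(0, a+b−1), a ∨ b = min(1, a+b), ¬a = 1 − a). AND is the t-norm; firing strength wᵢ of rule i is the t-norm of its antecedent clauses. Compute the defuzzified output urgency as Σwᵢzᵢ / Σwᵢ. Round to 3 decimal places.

R1 (z=-12.3): moderate=0.75, severe=0.92; AND[max(0, a+b−1)] → w = 0.67
R2 (z=-7.0): extended=0.47, critical=0.74, mild=0.22; AND[max(0, a+b−1)] → w = 0.00
R3 (z=-10.0): critical=0.74, extended=0.47, ¬severe=1−0.92=0.08; AND[max(0, a+b−1)] → w = 0.00
R4 (z=-10.1): critical=0.74, moderate=0.50; AND[max(0, a+b−1)] → w = 0.24
Weighted average = (0.67·-12.3 + 0.00·-7.0 + 0.00·-10.0 + 0.24·-10.1) / (0.67 + 0.00 + 0.00 + 0.24)
  = -10.6650 / 0.9100 = -11.720

-11.720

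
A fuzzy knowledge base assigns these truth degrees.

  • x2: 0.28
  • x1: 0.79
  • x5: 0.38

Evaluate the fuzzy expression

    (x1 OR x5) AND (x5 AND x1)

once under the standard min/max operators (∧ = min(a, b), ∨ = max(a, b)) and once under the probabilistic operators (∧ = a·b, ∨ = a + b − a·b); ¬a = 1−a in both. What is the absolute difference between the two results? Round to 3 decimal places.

0.119

Under standard min/max:
  x1 OR x5 = max(a, b) on (0.79, 0.38) = 0.79
  x5 AND x1 = min(a, b) on (0.38, 0.79) = 0.38
  (x1 OR x5) AND (x5 AND x1) = min(a, b) on (0.79, 0.38) = 0.38
  → value = 0.3800
Under probabilistic:
  x1 OR x5 = a + b − a·b on (0.7900, 0.3800) = 0.8698
  x5 AND x1 = a·b on (0.3800, 0.7900) = 0.3002
  (x1 OR x5) AND (x5 AND x1) = a·b on (0.8698, 0.3002) = 0.2611
  → value = 0.2611
|0.3800 − 0.2611| = 0.119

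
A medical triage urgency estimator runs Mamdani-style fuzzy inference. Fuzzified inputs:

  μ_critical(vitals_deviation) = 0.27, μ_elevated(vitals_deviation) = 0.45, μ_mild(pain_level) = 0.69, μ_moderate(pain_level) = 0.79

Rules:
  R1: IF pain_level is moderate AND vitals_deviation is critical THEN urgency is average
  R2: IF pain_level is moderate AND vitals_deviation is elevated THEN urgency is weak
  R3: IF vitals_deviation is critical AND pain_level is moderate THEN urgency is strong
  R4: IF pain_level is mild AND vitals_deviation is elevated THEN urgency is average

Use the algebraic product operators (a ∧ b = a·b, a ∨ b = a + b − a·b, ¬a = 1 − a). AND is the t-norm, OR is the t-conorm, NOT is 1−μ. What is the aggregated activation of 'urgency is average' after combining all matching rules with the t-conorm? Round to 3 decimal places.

0.458

R1: moderate=0.79, critical=0.27; AND[a·b] → w = 0.2133
R2: moderate=0.79, elevated=0.45; AND[a·b] → w = 0.3555
R3: critical=0.27, moderate=0.79; AND[a·b] → w = 0.2133
R4: mild=0.69, elevated=0.45; AND[a·b] → w = 0.3105
Rules with consequent 'average': {R1, R4} → strengths 0.2133, 0.3105
Aggregate via t-conorm [a + b − a·b]: 0.4576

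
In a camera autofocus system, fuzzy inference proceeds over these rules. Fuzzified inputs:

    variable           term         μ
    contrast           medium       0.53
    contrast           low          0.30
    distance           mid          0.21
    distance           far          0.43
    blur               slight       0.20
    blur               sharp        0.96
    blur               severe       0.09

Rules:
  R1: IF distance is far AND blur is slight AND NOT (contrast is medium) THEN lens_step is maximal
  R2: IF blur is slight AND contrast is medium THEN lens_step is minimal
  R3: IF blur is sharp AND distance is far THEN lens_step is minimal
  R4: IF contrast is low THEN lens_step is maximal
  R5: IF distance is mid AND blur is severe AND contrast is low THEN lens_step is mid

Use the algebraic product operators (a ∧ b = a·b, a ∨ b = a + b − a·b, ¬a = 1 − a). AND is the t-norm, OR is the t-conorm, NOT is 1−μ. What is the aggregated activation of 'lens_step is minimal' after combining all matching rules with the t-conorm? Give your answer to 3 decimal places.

0.475

R1: far=0.43, slight=0.20, ¬medium=1−0.53=0.47; AND[a·b] → w = 0.0404
R2: slight=0.20, medium=0.53; AND[a·b] → w = 0.1060
R3: sharp=0.96, far=0.43; AND[a·b] → w = 0.4128
R4: low=0.30 → w = 0.3000
R5: mid=0.21, severe=0.09, low=0.30; AND[a·b] → w = 0.0057
Rules with consequent 'minimal': {R2, R3} → strengths 0.1060, 0.4128
Aggregate via t-conorm [a + b − a·b]: 0.4750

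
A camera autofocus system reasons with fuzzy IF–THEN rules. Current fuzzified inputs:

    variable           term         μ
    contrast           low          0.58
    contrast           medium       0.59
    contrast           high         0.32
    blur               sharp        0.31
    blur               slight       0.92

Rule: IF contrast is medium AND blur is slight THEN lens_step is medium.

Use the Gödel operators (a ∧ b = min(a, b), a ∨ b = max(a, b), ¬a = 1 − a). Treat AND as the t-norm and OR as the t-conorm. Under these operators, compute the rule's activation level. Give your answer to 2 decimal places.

0.59

firing strength: medium=0.59, slight=0.92; AND[min(a, b)] → w = 0.59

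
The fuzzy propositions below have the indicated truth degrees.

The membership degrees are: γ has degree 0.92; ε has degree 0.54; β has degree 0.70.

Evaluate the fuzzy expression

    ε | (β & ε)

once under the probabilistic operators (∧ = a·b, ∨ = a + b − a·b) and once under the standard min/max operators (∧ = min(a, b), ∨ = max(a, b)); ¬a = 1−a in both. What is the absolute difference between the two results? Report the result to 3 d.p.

0.174

Under probabilistic:
  β & ε = a·b on (0.7000, 0.5400) = 0.3780
  ε | (β & ε) = a + b − a·b on (0.5400, 0.3780) = 0.7139
  → value = 0.7139
Under standard min/max:
  β & ε = min(a, b) on (0.70, 0.54) = 0.54
  ε | (β & ε) = max(a, b) on (0.54, 0.54) = 0.54
  → value = 0.5400
|0.7139 − 0.5400| = 0.174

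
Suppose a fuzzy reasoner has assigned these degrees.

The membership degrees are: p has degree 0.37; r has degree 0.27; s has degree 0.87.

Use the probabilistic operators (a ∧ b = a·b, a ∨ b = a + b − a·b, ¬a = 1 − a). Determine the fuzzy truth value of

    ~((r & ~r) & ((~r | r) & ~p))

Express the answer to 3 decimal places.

0.900

~r = 1 − 0.2700 = 0.7300
r & ~r = a·b on (0.2700, 0.7300) = 0.1971
~r = 1 − 0.2700 = 0.7300
~r | r = a + b − a·b on (0.7300, 0.2700) = 0.8029
~p = 1 − 0.3700 = 0.6300
(~r | r) & ~p = a·b on (0.8029, 0.6300) = 0.5058
(r & ~r) & ((~r | r) & ~p) = a·b on (0.1971, 0.5058) = 0.0997
~((r & ~r) & ((~r | r) & ~p)) = 1 − 0.0997 = 0.9003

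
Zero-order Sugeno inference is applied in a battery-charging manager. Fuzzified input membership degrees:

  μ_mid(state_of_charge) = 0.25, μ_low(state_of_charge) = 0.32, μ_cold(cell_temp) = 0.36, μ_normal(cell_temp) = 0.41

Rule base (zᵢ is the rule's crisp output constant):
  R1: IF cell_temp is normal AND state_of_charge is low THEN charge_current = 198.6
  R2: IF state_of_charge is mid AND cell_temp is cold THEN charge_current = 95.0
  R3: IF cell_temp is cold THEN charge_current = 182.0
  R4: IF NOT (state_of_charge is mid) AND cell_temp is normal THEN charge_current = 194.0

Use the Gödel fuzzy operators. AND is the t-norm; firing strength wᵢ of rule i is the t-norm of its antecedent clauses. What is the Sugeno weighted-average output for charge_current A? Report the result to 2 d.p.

R1 (z=198.6): normal=0.41, low=0.32; AND[min(a, b)] → w = 0.32
R2 (z=95.0): mid=0.25, cold=0.36; AND[min(a, b)] → w = 0.25
R3 (z=182.0): cold=0.36 → w = 0.36
R4 (z=194.0): ¬mid=1−0.25=0.75, normal=0.41; AND[min(a, b)] → w = 0.41
Weighted average = (0.32·198.6 + 0.25·95.0 + 0.36·182.0 + 0.41·194.0) / (0.32 + 0.25 + 0.36 + 0.41)
  = 232.3620 / 1.3400 = 173.40

173.40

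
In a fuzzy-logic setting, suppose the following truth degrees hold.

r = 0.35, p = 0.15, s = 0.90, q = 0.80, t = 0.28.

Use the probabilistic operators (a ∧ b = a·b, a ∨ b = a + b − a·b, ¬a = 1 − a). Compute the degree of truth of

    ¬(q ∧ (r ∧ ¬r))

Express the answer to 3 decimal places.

0.818

¬r = 1 − 0.3500 = 0.6500
r ∧ ¬r = a·b on (0.3500, 0.6500) = 0.2275
q ∧ (r ∧ ¬r) = a·b on (0.8000, 0.2275) = 0.1820
¬(q ∧ (r ∧ ¬r)) = 1 − 0.1820 = 0.8180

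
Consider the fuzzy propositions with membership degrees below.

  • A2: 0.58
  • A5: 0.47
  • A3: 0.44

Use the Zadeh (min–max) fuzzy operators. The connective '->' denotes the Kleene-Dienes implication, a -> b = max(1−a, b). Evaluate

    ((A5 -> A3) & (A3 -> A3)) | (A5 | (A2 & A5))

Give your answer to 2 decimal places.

A5 -> A3  [Kleene-Dienes: max(1−a, b)] with a=0.47, b=0.44 → 0.53
A3 -> A3  [Kleene-Dienes: max(1−a, b)] with a=0.44, b=0.44 → 0.56
(A5 -> A3) & (A3 -> A3) = min(a, b) on (0.53, 0.56) = 0.53
A2 & A5 = min(a, b) on (0.58, 0.47) = 0.47
A5 | (A2 & A5) = max(a, b) on (0.47, 0.47) = 0.47
((A5 -> A3) & (A3 -> A3)) | (A5 | (A2 & A5)) = max(a, b) on (0.53, 0.47) = 0.53

0.53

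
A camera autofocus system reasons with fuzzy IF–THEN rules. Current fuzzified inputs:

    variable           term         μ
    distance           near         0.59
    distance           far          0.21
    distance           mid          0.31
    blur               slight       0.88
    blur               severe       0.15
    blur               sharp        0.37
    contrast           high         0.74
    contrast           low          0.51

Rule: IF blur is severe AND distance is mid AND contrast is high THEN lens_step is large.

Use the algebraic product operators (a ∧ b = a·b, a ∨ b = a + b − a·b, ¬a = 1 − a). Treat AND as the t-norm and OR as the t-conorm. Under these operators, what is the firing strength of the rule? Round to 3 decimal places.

0.034

firing strength: severe=0.15, mid=0.31, high=0.74; AND[a·b] → w = 0.0344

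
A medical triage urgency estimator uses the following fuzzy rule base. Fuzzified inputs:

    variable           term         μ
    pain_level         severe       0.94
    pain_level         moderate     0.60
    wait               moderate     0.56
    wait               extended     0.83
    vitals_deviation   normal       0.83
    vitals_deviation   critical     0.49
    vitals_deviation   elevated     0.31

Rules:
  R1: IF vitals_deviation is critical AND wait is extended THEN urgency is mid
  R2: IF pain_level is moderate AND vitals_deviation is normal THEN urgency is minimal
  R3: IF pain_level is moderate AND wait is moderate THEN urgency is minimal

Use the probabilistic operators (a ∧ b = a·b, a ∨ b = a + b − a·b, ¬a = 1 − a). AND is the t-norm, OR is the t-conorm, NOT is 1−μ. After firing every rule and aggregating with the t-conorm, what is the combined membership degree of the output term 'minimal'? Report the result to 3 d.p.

0.667

R1: critical=0.49, extended=0.83; AND[a·b] → w = 0.4067
R2: moderate=0.60, normal=0.83; AND[a·b] → w = 0.4980
R3: moderate=0.60, moderate=0.56; AND[a·b] → w = 0.3360
Rules with consequent 'minimal': {R2, R3} → strengths 0.4980, 0.3360
Aggregate via t-conorm [a + b − a·b]: 0.6667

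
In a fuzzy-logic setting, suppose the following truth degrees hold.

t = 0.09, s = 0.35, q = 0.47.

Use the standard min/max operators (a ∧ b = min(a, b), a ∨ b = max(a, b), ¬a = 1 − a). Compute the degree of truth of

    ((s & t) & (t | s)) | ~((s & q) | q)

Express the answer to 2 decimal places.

s & t = min(a, b) on (0.35, 0.09) = 0.09
t | s = max(a, b) on (0.09, 0.35) = 0.35
(s & t) & (t | s) = min(a, b) on (0.09, 0.35) = 0.09
s & q = min(a, b) on (0.35, 0.47) = 0.35
(s & q) | q = max(a, b) on (0.35, 0.47) = 0.47
~((s & q) | q) = 1 − 0.47 = 0.53
((s & t) & (t | s)) | ~((s & q) | q) = max(a, b) on (0.09, 0.53) = 0.53

0.53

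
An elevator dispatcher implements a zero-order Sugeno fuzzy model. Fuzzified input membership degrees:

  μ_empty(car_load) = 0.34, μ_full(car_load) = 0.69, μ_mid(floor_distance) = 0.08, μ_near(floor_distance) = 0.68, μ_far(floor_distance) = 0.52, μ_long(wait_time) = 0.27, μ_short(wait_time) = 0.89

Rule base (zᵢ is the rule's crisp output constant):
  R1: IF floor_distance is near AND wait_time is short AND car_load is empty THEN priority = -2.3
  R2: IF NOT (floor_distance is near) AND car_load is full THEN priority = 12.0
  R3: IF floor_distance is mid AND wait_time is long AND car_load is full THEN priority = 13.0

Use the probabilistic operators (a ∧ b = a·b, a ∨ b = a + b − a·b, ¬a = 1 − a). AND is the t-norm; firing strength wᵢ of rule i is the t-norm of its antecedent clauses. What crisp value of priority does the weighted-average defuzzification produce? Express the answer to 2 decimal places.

R1 (z=-2.3): near=0.68, short=0.89, empty=0.34; AND[a·b] → w = 0.2058
R2 (z=12.0): ¬near=1−0.68=0.32, full=0.69; AND[a·b] → w = 0.2208
R3 (z=13.0): mid=0.08, long=0.27, full=0.69; AND[a·b] → w = 0.0149
Weighted average = (0.2058·-2.3 + 0.2208·12.0 + 0.0149·13.0) / (0.2058 + 0.2208 + 0.0149)
  = 2.3701 / 0.4415 = 5.37

5.37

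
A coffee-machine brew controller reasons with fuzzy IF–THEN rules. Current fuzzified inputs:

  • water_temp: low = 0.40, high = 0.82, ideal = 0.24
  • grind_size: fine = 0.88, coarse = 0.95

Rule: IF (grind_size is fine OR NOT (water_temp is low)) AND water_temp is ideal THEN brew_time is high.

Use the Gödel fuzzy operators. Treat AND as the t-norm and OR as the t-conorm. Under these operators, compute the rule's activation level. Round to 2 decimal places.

0.24

firing strength: (fine=0.88 OR ¬low=1−0.40=0.60) = 0.88; AND[min(a, b)] with ideal=0.24 → w = 0.24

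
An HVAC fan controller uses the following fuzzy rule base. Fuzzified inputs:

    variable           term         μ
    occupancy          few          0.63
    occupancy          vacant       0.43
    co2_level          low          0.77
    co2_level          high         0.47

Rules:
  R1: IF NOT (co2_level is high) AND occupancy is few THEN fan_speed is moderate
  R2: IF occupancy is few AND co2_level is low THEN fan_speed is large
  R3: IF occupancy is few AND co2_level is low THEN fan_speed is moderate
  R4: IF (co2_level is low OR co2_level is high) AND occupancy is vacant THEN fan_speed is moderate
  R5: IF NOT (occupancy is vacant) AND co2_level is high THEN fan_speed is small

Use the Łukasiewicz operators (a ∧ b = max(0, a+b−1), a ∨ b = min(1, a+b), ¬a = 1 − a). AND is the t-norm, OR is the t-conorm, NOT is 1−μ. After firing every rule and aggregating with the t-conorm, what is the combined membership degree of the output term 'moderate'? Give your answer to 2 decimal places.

R1: ¬high=1−0.47=0.53, few=0.63; AND[max(0, a+b−1)] → w = 0.16
R2: few=0.63, low=0.77; AND[max(0, a+b−1)] → w = 0.40
R3: few=0.63, low=0.77; AND[max(0, a+b−1)] → w = 0.40
R4: (low=0.77 OR high=0.47) = 1.00; AND[max(0, a+b−1)] with vacant=0.43 → w = 0.43
R5: ¬vacant=1−0.43=0.57, high=0.47; AND[max(0, a+b−1)] → w = 0.04
Rules with consequent 'moderate': {R1, R3, R4} → strengths 0.16, 0.40, 0.43
Aggregate via t-conorm [min(1, a+b)]: 0.99

0.99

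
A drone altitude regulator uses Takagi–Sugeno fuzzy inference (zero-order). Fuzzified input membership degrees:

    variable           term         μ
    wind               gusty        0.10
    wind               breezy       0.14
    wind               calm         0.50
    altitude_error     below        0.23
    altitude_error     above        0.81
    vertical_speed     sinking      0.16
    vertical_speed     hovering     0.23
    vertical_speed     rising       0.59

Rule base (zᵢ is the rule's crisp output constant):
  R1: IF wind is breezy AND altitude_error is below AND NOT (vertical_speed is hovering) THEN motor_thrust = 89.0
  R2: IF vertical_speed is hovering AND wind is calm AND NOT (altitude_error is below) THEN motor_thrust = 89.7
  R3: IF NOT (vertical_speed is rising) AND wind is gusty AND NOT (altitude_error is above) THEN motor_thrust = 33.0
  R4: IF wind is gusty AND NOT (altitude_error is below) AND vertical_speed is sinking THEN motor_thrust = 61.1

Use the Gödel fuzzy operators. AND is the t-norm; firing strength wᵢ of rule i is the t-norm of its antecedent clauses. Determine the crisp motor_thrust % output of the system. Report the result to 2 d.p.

R1 (z=89.0): breezy=0.14, below=0.23, ¬hovering=1−0.23=0.77; AND[min(a, b)] → w = 0.14
R2 (z=89.7): hovering=0.23, calm=0.50, ¬below=1−0.23=0.77; AND[min(a, b)] → w = 0.23
R3 (z=33.0): ¬rising=1−0.59=0.41, gusty=0.10, ¬above=1−0.81=0.19; AND[min(a, b)] → w = 0.10
R4 (z=61.1): gusty=0.10, ¬below=1−0.23=0.77, sinking=0.16; AND[min(a, b)] → w = 0.10
Weighted average = (0.14·89.0 + 0.23·89.7 + 0.10·33.0 + 0.10·61.1) / (0.14 + 0.23 + 0.10 + 0.10)
  = 42.5010 / 0.5700 = 74.56

74.56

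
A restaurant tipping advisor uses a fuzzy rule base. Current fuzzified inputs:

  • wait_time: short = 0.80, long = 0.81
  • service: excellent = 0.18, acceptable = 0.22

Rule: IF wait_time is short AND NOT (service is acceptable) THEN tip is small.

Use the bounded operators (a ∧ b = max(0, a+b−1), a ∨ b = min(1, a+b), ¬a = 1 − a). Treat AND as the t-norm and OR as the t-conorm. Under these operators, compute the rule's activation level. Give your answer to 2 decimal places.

0.58

firing strength: short=0.80, ¬acceptable=1−0.22=0.78; AND[max(0, a+b−1)] → w = 0.58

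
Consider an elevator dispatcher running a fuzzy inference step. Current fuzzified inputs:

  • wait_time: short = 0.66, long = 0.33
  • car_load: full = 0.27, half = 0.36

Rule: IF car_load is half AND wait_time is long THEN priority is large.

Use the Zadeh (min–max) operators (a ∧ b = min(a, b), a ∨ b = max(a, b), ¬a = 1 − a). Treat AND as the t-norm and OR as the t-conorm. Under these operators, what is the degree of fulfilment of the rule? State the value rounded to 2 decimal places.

0.33

firing strength: half=0.36, long=0.33; AND[min(a, b)] → w = 0.33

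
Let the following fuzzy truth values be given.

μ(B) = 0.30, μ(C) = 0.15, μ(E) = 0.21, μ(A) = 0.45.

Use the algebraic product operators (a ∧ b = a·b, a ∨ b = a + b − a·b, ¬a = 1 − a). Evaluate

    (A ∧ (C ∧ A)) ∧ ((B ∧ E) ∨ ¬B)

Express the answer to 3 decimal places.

0.022

C ∧ A = a·b on (0.1500, 0.4500) = 0.0675
A ∧ (C ∧ A) = a·b on (0.4500, 0.0675) = 0.0304
B ∧ E = a·b on (0.3000, 0.2100) = 0.0630
¬B = 1 − 0.3000 = 0.7000
(B ∧ E) ∨ ¬B = a + b − a·b on (0.0630, 0.7000) = 0.7189
(A ∧ (C ∧ A)) ∧ ((B ∧ E) ∨ ¬B) = a·b on (0.0304, 0.7189) = 0.0218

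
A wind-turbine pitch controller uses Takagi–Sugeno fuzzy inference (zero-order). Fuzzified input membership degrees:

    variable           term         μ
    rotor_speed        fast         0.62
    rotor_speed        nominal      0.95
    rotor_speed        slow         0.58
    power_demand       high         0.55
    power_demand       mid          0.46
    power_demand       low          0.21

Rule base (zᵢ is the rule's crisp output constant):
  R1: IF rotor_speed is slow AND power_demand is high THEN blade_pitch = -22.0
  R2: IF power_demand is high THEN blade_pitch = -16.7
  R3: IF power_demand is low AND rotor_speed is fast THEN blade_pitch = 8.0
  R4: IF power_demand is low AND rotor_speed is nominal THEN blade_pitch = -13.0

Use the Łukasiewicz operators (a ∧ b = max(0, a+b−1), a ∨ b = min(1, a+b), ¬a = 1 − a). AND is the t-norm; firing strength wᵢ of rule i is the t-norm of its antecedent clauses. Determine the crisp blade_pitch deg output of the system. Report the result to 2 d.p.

R1 (z=-22.0): slow=0.58, high=0.55; AND[max(0, a+b−1)] → w = 0.13
R2 (z=-16.7): high=0.55 → w = 0.55
R3 (z=8.0): low=0.21, fast=0.62; AND[max(0, a+b−1)] → w = 0.00
R4 (z=-13.0): low=0.21, nominal=0.95; AND[max(0, a+b−1)] → w = 0.16
Weighted average = (0.13·-22.0 + 0.55·-16.7 + 0.00·8.0 + 0.16·-13.0) / (0.13 + 0.55 + 0.00 + 0.16)
  = -14.1250 / 0.8400 = -16.82

-16.82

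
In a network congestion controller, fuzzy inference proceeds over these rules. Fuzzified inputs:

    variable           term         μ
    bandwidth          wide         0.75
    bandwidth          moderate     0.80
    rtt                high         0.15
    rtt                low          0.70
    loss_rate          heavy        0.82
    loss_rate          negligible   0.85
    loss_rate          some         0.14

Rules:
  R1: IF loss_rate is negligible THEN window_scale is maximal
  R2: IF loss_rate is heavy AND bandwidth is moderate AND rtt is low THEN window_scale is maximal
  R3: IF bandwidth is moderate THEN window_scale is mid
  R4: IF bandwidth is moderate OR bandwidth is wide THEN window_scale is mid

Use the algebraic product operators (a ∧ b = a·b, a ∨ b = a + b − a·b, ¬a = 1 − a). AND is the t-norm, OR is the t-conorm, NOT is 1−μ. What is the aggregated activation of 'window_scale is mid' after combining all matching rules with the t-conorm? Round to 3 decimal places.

0.990

R1: negligible=0.85 → w = 0.8500
R2: heavy=0.82, moderate=0.80, low=0.70; AND[a·b] → w = 0.4592
R3: moderate=0.80 → w = 0.8000
R4: moderate=0.80, wide=0.75; OR[a + b − a·b] → w = 0.9500
Rules with consequent 'mid': {R3, R4} → strengths 0.8000, 0.9500
Aggregate via t-conorm [a + b − a·b]: 0.9900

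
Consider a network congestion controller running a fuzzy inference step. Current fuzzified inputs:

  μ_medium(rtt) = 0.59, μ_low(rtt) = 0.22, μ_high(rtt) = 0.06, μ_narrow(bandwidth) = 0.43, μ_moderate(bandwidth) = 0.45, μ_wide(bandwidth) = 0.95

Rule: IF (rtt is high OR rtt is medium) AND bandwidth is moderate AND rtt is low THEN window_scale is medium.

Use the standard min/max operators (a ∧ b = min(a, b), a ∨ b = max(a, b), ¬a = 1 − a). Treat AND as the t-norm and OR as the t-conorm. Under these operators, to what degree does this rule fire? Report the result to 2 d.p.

0.22

firing strength: (high=0.06 OR medium=0.59) = 0.59; AND[min(a, b)] with moderate=0.45, low=0.22 → w = 0.22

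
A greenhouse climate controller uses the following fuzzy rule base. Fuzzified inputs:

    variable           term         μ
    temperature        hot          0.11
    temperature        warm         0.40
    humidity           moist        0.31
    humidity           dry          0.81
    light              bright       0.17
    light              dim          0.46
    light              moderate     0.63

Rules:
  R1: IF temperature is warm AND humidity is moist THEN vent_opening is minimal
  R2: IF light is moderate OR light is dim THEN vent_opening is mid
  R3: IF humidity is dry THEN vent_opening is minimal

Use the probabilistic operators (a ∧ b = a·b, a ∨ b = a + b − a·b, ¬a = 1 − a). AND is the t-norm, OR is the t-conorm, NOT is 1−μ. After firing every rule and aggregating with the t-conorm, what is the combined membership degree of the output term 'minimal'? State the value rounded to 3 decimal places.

R1: warm=0.40, moist=0.31; AND[a·b] → w = 0.1240
R2: moderate=0.63, dim=0.46; OR[a + b − a·b] → w = 0.8002
R3: dry=0.81 → w = 0.8100
Rules with consequent 'minimal': {R1, R3} → strengths 0.1240, 0.8100
Aggregate via t-conorm [a + b − a·b]: 0.8336

0.834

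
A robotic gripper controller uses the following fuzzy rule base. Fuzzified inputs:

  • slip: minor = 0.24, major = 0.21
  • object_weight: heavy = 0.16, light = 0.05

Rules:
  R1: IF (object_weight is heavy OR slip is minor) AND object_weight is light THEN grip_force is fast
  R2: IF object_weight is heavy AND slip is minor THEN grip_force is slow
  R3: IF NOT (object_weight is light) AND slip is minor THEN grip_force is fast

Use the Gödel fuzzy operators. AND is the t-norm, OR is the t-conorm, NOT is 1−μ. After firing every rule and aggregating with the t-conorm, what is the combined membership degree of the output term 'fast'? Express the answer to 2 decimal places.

0.24

R1: (heavy=0.16 OR minor=0.24) = 0.24; AND[min(a, b)] with light=0.05 → w = 0.05
R2: heavy=0.16, minor=0.24; AND[min(a, b)] → w = 0.16
R3: ¬light=1−0.05=0.95, minor=0.24; AND[min(a, b)] → w = 0.24
Rules with consequent 'fast': {R1, R3} → strengths 0.05, 0.24
Aggregate via t-conorm [max(a, b)]: 0.24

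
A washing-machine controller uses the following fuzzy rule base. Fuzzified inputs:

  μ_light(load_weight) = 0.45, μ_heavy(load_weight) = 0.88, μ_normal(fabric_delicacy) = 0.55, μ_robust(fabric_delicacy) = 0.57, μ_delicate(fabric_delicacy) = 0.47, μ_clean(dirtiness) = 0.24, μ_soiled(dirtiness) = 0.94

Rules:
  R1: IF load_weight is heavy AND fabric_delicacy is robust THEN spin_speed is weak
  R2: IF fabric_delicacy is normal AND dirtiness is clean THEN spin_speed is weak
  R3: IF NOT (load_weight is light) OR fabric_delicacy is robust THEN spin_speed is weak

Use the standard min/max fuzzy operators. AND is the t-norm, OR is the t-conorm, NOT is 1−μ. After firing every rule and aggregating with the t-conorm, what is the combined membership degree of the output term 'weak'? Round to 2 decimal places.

0.57

R1: heavy=0.88, robust=0.57; AND[min(a, b)] → w = 0.57
R2: normal=0.55, clean=0.24; AND[min(a, b)] → w = 0.24
R3: ¬light=1−0.45=0.55, robust=0.57; OR[max(a, b)] → w = 0.57
Rules with consequent 'weak': {R1, R2, R3} → strengths 0.57, 0.24, 0.57
Aggregate via t-conorm [max(a, b)]: 0.57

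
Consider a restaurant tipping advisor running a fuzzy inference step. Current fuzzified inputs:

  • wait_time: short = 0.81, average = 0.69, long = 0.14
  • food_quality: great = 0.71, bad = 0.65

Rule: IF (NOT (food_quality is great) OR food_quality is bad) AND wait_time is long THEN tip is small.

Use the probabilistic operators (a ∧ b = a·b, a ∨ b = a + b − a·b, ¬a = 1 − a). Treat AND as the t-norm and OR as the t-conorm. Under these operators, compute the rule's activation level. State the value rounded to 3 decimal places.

0.105

firing strength: (¬great=1−0.71=0.29 OR bad=0.65) = 0.7515; AND[a·b] with long=0.14 → w = 0.1052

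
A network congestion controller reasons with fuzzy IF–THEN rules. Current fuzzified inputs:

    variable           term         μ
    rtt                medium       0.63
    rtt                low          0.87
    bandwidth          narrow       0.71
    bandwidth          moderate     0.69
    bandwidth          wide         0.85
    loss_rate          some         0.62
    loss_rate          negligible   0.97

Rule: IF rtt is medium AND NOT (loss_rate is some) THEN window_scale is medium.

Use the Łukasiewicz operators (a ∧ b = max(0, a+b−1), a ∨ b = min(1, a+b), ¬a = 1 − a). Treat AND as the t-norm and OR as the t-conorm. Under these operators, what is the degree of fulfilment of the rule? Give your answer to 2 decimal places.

0.01

firing strength: medium=0.63, ¬some=1−0.62=0.38; AND[max(0, a+b−1)] → w = 0.01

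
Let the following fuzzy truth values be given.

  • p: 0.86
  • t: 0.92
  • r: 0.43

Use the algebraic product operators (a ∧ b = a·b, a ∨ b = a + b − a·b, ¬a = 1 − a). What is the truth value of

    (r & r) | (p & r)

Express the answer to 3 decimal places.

r & r = a·b on (0.4300, 0.4300) = 0.1849
p & r = a·b on (0.8600, 0.4300) = 0.3698
(r & r) | (p & r) = a + b − a·b on (0.1849, 0.3698) = 0.4863

0.486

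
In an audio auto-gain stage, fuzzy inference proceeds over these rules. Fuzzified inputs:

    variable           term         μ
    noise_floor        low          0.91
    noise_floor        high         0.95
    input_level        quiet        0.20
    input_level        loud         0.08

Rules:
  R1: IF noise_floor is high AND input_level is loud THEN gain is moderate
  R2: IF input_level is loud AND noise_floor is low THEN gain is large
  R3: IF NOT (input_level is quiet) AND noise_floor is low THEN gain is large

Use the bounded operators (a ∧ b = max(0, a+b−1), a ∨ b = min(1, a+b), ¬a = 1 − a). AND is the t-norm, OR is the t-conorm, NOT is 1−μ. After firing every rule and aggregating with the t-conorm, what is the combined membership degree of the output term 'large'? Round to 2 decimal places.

0.71

R1: high=0.95, loud=0.08; AND[max(0, a+b−1)] → w = 0.03
R2: loud=0.08, low=0.91; AND[max(0, a+b−1)] → w = 0.00
R3: ¬quiet=1−0.20=0.80, low=0.91; AND[max(0, a+b−1)] → w = 0.71
Rules with consequent 'large': {R2, R3} → strengths 0.00, 0.71
Aggregate via t-conorm [min(1, a+b)]: 0.71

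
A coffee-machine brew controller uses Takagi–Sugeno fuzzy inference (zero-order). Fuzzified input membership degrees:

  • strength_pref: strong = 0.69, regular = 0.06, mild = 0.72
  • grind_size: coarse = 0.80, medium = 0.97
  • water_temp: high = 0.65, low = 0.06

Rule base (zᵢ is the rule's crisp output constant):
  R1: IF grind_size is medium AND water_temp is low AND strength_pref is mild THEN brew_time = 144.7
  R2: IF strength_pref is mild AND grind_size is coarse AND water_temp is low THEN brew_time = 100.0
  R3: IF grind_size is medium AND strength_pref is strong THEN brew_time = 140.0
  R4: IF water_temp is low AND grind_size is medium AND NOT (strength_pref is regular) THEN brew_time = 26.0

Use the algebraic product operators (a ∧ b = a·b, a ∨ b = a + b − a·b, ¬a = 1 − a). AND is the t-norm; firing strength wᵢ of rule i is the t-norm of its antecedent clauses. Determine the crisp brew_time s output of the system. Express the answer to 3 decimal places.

R1 (z=144.7): medium=0.97, low=0.06, mild=0.72; AND[a·b] → w = 0.0419
R2 (z=100.0): mild=0.72, coarse=0.80, low=0.06; AND[a·b] → w = 0.0346
R3 (z=140.0): medium=0.97, strong=0.69; AND[a·b] → w = 0.6693
R4 (z=26.0): low=0.06, medium=0.97, ¬regular=1−0.06=0.94; AND[a·b] → w = 0.0547
Weighted average = (0.0419·144.7 + 0.0346·100.0 + 0.6693·140.0 + 0.0547·26.0) / (0.0419 + 0.0346 + 0.6693 + 0.0547)
  = 104.6439 / 0.8005 = 130.728

130.728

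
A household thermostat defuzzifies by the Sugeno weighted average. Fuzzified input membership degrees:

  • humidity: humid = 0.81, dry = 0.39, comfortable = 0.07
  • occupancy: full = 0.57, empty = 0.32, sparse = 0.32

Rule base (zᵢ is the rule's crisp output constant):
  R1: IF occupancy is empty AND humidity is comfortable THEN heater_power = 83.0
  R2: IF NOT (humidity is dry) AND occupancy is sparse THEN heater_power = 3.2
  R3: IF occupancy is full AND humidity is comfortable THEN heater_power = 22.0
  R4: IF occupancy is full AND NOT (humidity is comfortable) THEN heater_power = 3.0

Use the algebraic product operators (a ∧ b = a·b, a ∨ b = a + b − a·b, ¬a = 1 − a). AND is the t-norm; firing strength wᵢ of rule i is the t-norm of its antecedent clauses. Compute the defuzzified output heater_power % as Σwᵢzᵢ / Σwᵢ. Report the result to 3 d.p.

R1 (z=83.0): empty=0.32, comfortable=0.07; AND[a·b] → w = 0.0224
R2 (z=3.2): ¬dry=1−0.39=0.61, sparse=0.32; AND[a·b] → w = 0.1952
R3 (z=22.0): full=0.57, comfortable=0.07; AND[a·b] → w = 0.0399
R4 (z=3.0): full=0.57, ¬comfortable=1−0.07=0.93; AND[a·b] → w = 0.5301
Weighted average = (0.0224·83.0 + 0.1952·3.2 + 0.0399·22.0 + 0.5301·3.0) / (0.0224 + 0.1952 + 0.0399 + 0.5301)
  = 4.9519 / 0.7876 = 6.287

6.287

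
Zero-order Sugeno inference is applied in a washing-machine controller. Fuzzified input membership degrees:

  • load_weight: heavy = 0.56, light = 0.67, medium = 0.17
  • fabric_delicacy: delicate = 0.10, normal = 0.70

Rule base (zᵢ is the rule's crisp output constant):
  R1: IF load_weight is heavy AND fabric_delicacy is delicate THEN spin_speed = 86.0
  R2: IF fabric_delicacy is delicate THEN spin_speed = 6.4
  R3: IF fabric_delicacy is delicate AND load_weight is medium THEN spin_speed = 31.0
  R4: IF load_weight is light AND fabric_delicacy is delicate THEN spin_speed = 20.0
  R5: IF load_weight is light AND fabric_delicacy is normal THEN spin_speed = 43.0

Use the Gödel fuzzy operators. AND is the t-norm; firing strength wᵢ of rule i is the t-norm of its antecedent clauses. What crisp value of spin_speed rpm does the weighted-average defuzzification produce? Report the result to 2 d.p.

R1 (z=86.0): heavy=0.56, delicate=0.10; AND[min(a, b)] → w = 0.10
R2 (z=6.4): delicate=0.10 → w = 0.10
R3 (z=31.0): delicate=0.10, medium=0.17; AND[min(a, b)] → w = 0.10
R4 (z=20.0): light=0.67, delicate=0.10; AND[min(a, b)] → w = 0.10
R5 (z=43.0): light=0.67, normal=0.70; AND[min(a, b)] → w = 0.67
Weighted average = (0.10·86.0 + 0.10·6.4 + 0.10·31.0 + 0.10·20.0 + 0.67·43.0) / (0.10 + 0.10 + 0.10 + 0.10 + 0.67)
  = 43.1500 / 1.0700 = 40.33

40.33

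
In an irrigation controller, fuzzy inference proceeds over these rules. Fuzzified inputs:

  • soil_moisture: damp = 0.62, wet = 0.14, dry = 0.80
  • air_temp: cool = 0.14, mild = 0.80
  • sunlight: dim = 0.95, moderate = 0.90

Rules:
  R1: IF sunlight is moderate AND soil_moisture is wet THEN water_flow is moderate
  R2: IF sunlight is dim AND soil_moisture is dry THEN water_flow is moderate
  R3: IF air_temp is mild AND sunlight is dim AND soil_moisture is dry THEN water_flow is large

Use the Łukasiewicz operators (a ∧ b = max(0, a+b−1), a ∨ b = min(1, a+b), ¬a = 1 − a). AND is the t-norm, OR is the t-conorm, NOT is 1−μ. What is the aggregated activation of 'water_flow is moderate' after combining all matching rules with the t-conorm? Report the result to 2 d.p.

R1: moderate=0.90, wet=0.14; AND[max(0, a+b−1)] → w = 0.04
R2: dim=0.95, dry=0.80; AND[max(0, a+b−1)] → w = 0.75
R3: mild=0.80, dim=0.95, dry=0.80; AND[max(0, a+b−1)] → w = 0.55
Rules with consequent 'moderate': {R1, R2} → strengths 0.04, 0.75
Aggregate via t-conorm [min(1, a+b)]: 0.79

0.79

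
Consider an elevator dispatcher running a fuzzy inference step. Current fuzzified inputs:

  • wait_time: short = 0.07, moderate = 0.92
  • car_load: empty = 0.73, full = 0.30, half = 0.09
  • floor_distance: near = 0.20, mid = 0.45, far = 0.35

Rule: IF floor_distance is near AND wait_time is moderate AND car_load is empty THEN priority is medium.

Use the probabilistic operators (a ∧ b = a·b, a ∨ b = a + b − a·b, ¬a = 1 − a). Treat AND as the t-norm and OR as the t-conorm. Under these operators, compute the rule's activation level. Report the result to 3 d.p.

0.134

firing strength: near=0.20, moderate=0.92, empty=0.73; AND[a·b] → w = 0.1343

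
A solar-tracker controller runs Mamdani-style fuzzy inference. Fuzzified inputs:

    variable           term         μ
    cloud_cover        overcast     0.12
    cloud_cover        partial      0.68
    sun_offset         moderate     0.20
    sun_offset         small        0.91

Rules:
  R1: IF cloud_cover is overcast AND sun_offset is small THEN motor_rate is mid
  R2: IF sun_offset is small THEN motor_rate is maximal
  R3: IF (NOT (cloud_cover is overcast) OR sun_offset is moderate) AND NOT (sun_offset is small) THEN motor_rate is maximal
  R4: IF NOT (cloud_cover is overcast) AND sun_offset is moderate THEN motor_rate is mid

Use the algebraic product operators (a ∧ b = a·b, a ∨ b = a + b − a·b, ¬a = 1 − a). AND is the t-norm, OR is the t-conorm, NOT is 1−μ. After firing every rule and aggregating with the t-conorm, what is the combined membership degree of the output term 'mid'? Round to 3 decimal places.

R1: overcast=0.12, small=0.91; AND[a·b] → w = 0.1092
R2: small=0.91 → w = 0.9100
R3: (¬overcast=1−0.12=0.88 OR moderate=0.20) = 0.9040; AND[a·b] with ¬small=1−0.91=0.09 → w = 0.0814
R4: ¬overcast=1−0.12=0.88, moderate=0.20; AND[a·b] → w = 0.1760
Rules with consequent 'mid': {R1, R4} → strengths 0.1092, 0.1760
Aggregate via t-conorm [a + b − a·b]: 0.2660

0.266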